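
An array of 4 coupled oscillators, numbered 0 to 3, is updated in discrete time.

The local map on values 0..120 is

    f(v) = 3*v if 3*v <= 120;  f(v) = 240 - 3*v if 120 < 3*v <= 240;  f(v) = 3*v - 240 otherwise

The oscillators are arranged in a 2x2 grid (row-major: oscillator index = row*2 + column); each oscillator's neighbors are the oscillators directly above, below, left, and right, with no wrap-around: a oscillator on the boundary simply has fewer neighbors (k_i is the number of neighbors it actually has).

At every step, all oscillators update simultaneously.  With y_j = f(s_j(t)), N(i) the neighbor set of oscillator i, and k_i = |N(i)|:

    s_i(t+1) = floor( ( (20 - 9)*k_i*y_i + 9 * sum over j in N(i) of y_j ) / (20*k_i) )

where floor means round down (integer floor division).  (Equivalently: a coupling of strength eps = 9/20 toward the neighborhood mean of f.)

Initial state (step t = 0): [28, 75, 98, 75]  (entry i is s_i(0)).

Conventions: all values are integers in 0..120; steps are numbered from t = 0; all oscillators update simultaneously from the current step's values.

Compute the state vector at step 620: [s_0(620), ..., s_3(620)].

Answer: [36, 59, 36, 59]
Key observation: The state at step 19, [71, 57, 71, 57], reappears at step 29: the system is in a cycle of period 10 from step 19 on.  Therefore the state at step 620 equals the state at step 19 + ((620 - 19) mod 10) = 20, which is [36, 59, 36, 59].

Derivation:
t=0: [28, 75, 98, 75]
t=1: [61, 30, 51, 23]
t=2: [71, 77, 76, 77]
t=3: [19, 13, 14, 9]
t=4: [49, 40, 42, 33]
t=5: [103, 109, 105, 107]
t=6: [74, 81, 75, 81]
t=7: [13, 6, 12, 5]
t=8: [33, 22, 31, 20]
t=9: [90, 72, 86, 68]
t=10: [25, 28, 24, 29]
t=11: [76, 82, 76, 82]
t=12: [10, 7, 10, 7]
t=13: [27, 23, 27, 23]
t=14: [78, 71, 78, 71]
t=15: [10, 22, 10, 22]
t=16: [38, 57, 38, 57]
t=17: [103, 79, 103, 79]
t=18: [54, 17, 54, 17]
t=19: [71, 57, 71, 57]
t=20: [36, 59, 36, 59]
t=21: [97, 73, 97, 73]
t=22: [44, 27, 44, 27]
t=23: [101, 87, 101, 87]
t=24: [53, 30, 53, 30]
t=25: [83, 87, 83, 87]
t=26: [11, 18, 11, 18]
t=27: [37, 49, 37, 49]
t=28: [106, 97, 106, 97]
t=29: [71, 57, 71, 57]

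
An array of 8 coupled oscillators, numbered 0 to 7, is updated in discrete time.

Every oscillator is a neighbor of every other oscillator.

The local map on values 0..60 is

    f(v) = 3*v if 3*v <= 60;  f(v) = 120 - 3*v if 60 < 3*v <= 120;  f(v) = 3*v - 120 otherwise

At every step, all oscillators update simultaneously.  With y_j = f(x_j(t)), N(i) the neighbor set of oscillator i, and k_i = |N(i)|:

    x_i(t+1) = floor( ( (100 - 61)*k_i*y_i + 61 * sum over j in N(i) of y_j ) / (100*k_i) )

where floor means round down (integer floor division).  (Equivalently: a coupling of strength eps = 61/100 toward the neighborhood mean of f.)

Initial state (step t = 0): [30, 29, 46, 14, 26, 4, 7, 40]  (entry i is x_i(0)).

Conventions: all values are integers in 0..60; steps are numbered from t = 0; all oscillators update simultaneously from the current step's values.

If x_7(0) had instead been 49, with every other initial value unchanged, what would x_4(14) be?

Answer: x_4(14) = 5
Key observation: This trace re-runs the system from the modified initial state.

Derivation:
t=0: [30, 29, 46, 14, 26, 4, 7, 49]
t=1: [28, 29, 25, 32, 32, 23, 25, 27]
t=2: [36, 35, 39, 33, 33, 41, 39, 37]
t=3: [11, 12, 8, 13, 13, 8, 8, 10]
t=4: [31, 32, 28, 33, 33, 28, 28, 30]
t=5: [28, 27, 31, 26, 26, 31, 31, 29]
t=6: [34, 35, 31, 36, 36, 31, 31, 33]
t=7: [19, 18, 22, 17, 17, 22, 22, 20]
t=8: [55, 54, 54, 53, 53, 54, 54, 56]
t=9: [43, 42, 42, 41, 41, 42, 42, 44]
t=10: [7, 6, 6, 5, 5, 6, 6, 8]
t=11: [19, 18, 18, 17, 17, 18, 18, 20]
t=12: [55, 54, 54, 53, 53, 54, 54, 56]
t=13: [43, 42, 42, 41, 41, 42, 42, 44]
t=14: [7, 6, 6, 5, 5, 6, 6, 8]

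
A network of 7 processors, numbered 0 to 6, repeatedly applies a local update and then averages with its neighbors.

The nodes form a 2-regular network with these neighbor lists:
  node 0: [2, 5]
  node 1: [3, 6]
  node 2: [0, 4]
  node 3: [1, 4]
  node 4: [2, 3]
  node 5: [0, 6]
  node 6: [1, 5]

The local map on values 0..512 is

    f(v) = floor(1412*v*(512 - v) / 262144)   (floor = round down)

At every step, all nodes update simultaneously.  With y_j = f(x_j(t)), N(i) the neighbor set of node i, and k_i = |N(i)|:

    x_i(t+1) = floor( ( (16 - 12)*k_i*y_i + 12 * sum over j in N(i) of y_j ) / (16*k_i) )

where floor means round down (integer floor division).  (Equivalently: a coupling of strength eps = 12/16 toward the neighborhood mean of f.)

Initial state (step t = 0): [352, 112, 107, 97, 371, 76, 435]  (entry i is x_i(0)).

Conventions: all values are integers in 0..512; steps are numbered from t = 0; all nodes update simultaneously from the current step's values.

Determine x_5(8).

Answer: x_5(8) = 330

Derivation:
t=0: [352, 112, 107, 97, 371, 76, 435]
t=1: [229, 208, 277, 249, 238, 225, 202]
t=2: [348, 343, 350, 347, 351, 344, 341]
t=3: [307, 311, 305, 308, 305, 310, 312]
t=4: [338, 336, 339, 338, 339, 337, 336]
t=5: [316, 317, 315, 316, 315, 317, 317]
t=6: [333, 332, 333, 333, 333, 332, 332]
t=7: [321, 321, 321, 321, 321, 321, 321]
t=8: [330, 330, 330, 330, 330, 330, 330]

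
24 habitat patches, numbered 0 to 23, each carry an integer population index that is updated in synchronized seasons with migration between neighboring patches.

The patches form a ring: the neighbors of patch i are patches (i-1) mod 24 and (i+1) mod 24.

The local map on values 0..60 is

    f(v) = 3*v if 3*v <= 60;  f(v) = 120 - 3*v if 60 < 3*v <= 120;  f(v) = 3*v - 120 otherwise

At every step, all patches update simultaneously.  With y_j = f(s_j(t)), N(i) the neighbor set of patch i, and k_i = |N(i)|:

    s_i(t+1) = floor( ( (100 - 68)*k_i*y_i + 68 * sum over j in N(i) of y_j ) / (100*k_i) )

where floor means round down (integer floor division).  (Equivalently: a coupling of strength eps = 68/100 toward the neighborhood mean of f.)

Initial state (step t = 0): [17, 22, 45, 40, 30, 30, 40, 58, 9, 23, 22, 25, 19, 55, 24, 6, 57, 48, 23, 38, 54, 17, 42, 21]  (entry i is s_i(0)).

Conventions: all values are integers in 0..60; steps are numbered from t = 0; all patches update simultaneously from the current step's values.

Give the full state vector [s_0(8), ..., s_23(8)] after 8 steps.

Answer: [24, 14, 16, 30, 45, 50, 43, 34, 19, 13, 23, 36, 48, 42, 42, 36, 41, 38, 29, 27, 27, 30, 32, 28]

Derivation:
t=0: [17, 22, 45, 40, 30, 30, 40, 58, 9, 23, 22, 25, 19, 55, 24, 6, 57, 48, 23, 38, 54, 17, 42, 21]
t=1: [54, 39, 23, 15, 19, 19, 28, 26, 44, 43, 49, 52, 48, 50, 36, 39, 30, 42, 26, 33, 32, 32, 38, 37]
t=2: [17, 32, 32, 51, 52, 49, 45, 29, 21, 16, 23, 28, 30, 21, 15, 15, 12, 26, 22, 29, 22, 17, 13, 19]
t=3: [43, 33, 27, 30, 31, 25, 25, 35, 45, 52, 44, 39, 41, 43, 49, 41, 41, 44, 42, 47, 45, 47, 49, 48]
t=4: [18, 23, 29, 32, 34, 38, 34, 25, 22, 20, 17, 6, 5, 13, 12, 11, 6, 6, 13, 13, 19, 21, 23, 19]
t=5: [54, 45, 36, 25, 15, 14, 23, 38, 52, 54, 42, 28, 24, 29, 36, 28, 23, 25, 31, 45, 50, 54, 55, 53]
t=6: [31, 23, 24, 33, 43, 46, 32, 31, 27, 27, 28, 29, 38, 30, 27, 32, 43, 40, 29, 24, 28, 38, 41, 42]
t=7: [28, 41, 39, 26, 16, 16, 22, 30, 34, 37, 36, 24, 23, 24, 30, 24, 11, 14, 26, 38, 29, 15, 5, 12]
t=8: [24, 14, 16, 30, 45, 50, 43, 34, 19, 13, 23, 36, 48, 42, 42, 36, 41, 38, 29, 27, 27, 30, 32, 28]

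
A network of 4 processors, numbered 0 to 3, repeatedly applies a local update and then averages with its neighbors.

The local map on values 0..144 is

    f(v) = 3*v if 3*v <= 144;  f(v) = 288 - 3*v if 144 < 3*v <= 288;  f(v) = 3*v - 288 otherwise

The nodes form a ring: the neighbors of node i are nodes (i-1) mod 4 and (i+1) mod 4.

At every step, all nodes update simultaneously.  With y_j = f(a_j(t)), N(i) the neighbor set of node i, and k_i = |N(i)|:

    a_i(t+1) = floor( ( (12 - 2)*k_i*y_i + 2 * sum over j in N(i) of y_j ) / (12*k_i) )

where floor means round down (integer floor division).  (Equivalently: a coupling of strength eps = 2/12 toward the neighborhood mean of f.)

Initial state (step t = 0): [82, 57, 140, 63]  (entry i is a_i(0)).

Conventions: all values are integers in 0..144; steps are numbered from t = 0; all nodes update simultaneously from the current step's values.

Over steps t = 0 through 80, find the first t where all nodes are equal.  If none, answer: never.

Answer: 9
Key observation: Synchronization is absorbing here: once all nodes are equal they stay equal, and step 9 is the first all-equal step.

Derivation:
t=0: [82, 57, 140, 63]  (not all equal)
t=1: [53, 112, 128, 97]  (not all equal)
t=2: [111, 58, 84, 21]  (not all equal)
t=3: [52, 101, 44, 59]  (not all equal)
t=4: [120, 34, 120, 114]  (not all equal)
t=5: [73, 97, 73, 57]  (not all equal)
t=6: [67, 14, 67, 109]  (not all equal)
t=7: [79, 49, 79, 47]  (not all equal)
t=8: [66, 126, 66, 126]  (not all equal)
t=9: [90, 90, 90, 90]  (all equal)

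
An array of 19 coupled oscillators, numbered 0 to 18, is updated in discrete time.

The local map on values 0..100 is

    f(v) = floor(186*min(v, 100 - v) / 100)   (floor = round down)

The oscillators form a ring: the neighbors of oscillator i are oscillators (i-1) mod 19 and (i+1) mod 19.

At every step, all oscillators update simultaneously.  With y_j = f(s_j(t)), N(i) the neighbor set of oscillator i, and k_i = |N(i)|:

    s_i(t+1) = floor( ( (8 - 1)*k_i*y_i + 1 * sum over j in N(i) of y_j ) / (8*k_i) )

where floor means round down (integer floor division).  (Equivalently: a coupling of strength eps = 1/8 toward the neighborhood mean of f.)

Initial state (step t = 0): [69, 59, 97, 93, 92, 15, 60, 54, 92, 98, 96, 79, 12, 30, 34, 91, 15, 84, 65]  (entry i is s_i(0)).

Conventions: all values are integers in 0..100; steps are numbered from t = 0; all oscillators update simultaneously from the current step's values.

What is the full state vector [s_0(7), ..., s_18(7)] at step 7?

Simulating step by step:
t=0: [69, 59, 97, 93, 92, 15, 60, 54, 92, 98, 96, 79, 12, 30, 34, 91, 15, 84, 65]
t=1: [58, 70, 9, 12, 14, 29, 71, 79, 17, 3, 8, 35, 25, 53, 59, 19, 26, 31, 62]
t=2: [76, 54, 18, 21, 27, 51, 52, 39, 29, 7, 16, 60, 49, 83, 74, 38, 47, 57, 69]
t=3: [47, 79, 36, 39, 51, 88, 88, 71, 51, 16, 30, 72, 86, 35, 48, 69, 85, 78, 57]
t=4: [83, 43, 64, 72, 85, 26, 23, 53, 84, 34, 53, 50, 30, 64, 85, 57, 29, 41, 77]
t=5: [34, 75, 65, 51, 29, 46, 45, 80, 34, 62, 85, 90, 58, 62, 32, 74, 56, 72, 43]
t=6: [62, 48, 65, 87, 57, 82, 80, 41, 61, 66, 29, 22, 73, 69, 59, 50, 77, 55, 76]
t=7: [69, 86, 63, 30, 72, 36, 39, 73, 71, 62, 52, 41, 49, 57, 75, 88, 47, 78, 48]

Answer: [69, 86, 63, 30, 72, 36, 39, 73, 71, 62, 52, 41, 49, 57, 75, 88, 47, 78, 48]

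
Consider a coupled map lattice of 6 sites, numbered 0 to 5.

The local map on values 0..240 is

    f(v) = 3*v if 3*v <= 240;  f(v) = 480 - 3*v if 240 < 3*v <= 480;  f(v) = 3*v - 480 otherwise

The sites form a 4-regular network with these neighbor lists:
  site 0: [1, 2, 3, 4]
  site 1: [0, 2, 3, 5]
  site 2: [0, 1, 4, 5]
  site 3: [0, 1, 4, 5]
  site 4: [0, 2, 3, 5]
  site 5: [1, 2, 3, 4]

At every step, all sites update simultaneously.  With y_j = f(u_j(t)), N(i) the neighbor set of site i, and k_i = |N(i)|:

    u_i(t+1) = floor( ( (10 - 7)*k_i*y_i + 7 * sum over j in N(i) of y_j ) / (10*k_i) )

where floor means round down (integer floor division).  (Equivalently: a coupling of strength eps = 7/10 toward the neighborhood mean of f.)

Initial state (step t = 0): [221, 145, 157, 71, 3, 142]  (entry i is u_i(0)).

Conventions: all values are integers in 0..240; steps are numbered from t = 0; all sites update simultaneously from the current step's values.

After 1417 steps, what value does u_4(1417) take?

Simulating step by step:
t=0: [221, 145, 157, 71, 3, 142]
t=1: [103, 93, 53, 114, 83, 64]
t=2: [178, 175, 186, 180, 184, 185]
t=3: [60, 60, 66, 61, 68, 67]
t=4: [187, 187, 193, 188, 194, 194]
t=5: [88, 88, 93, 89, 94, 94]
t=6: [209, 209, 205, 208, 204, 204]
t=7: [141, 141, 138, 140, 137, 137]
t=8: [61, 61, 63, 62, 64, 64]
t=9: [186, 186, 187, 187, 188, 188]
t=10: [80, 80, 81, 81, 81, 81]
t=11: [238, 238, 238, 238, 237, 237]
t=12: [233, 233, 232, 232, 232, 232]
t=13: [217, 217, 217, 217, 216, 216]
t=14: [170, 170, 169, 169, 169, 169]
t=15: [28, 28, 28, 28, 27, 27]
t=16: [83, 83, 82, 82, 82, 82]
t=17: [232, 232, 232, 232, 233, 233]
t=18: [216, 216, 217, 217, 217, 217]
t=19: [169, 169, 169, 169, 170, 170]
t=20: [27, 27, 28, 28, 28, 28]
t=21: [82, 82, 82, 82, 83, 83]
t=22: [233, 233, 232, 232, 232, 232]

Answer: u_4(1417) = 233
Key observation: The state at step 12, [233, 233, 232, 232, 232, 232], reappears at step 22: the system is in a cycle of period 10 from step 12 on.  Therefore the state at step 1417 equals the state at step 12 + ((1417 - 12) mod 10) = 17, which is [232, 232, 232, 232, 233, 233].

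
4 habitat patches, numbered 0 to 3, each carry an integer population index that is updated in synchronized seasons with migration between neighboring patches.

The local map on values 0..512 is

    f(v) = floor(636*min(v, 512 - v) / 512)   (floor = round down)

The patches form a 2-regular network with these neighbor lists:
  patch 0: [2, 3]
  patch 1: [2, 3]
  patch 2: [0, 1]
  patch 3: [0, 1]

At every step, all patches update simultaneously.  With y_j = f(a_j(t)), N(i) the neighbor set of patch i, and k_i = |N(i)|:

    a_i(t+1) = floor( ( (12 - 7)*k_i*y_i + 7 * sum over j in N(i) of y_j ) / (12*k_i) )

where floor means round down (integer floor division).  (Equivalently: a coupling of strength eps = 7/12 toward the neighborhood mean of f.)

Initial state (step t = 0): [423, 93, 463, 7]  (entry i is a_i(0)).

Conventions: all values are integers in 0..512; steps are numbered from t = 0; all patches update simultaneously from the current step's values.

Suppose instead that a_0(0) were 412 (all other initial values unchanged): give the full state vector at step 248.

Answer: [310, 310, 310, 310]
Key observation: The state at step 24, [310, 310, 310, 310], reappears at step 26: the system is in a cycle of period 2 from step 24 on.  Therefore the state at step 248 equals the state at step 24 + ((248 - 24) mod 2) = 24, which is [310, 310, 310, 310].

Derivation:
t=0: [412, 93, 463, 7]
t=1: [71, 67, 94, 73]
t=2: [96, 94, 98, 87]
t=3: [116, 115, 118, 113]
t=4: [143, 142, 144, 141]
t=5: [176, 176, 177, 175]
t=6: [218, 218, 218, 217]
t=7: [269, 269, 270, 269]
t=8: [300, 300, 300, 301]
t=9: [262, 262, 263, 262]
t=10: [309, 309, 309, 310]
t=11: [251, 251, 252, 251]
t=12: [311, 311, 311, 311]
t=13: [249, 249, 249, 249]
t=14: [309, 309, 309, 309]
t=15: [252, 252, 252, 252]
t=16: [313, 313, 313, 313]
t=17: [247, 247, 247, 247]
t=18: [306, 306, 306, 306]
t=19: [255, 255, 255, 255]
t=20: [316, 316, 316, 316]
t=21: [243, 243, 243, 243]
t=22: [301, 301, 301, 301]
t=23: [262, 262, 262, 262]
t=24: [310, 310, 310, 310]
t=25: [250, 250, 250, 250]
t=26: [310, 310, 310, 310]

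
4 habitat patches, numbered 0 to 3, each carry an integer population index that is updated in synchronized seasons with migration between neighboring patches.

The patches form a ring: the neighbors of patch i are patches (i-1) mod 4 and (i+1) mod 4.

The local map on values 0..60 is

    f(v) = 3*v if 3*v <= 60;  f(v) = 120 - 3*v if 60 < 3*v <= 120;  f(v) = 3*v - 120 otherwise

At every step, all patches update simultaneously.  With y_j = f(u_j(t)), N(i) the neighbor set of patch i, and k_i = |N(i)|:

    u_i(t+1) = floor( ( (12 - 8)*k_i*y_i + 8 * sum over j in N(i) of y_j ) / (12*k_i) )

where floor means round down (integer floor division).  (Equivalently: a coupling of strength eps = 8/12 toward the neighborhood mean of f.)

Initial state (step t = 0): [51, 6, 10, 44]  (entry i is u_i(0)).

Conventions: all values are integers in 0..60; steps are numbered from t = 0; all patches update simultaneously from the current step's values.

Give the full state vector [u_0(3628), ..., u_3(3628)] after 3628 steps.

Answer: [31, 26, 30, 24]
Key observation: The state at step 1, [21, 27, 20, 25], reappears at step 9: the system is in a cycle of period 8 from step 1 on.  Therefore the state at step 3628 equals the state at step 1 + ((3628 - 1) mod 8) = 4, which is [31, 26, 30, 24].

Derivation:
t=0: [51, 6, 10, 44]
t=1: [21, 27, 20, 25]
t=2: [47, 52, 48, 54]
t=3: [33, 27, 34, 29]
t=4: [31, 26, 30, 24]
t=5: [39, 33, 40, 35]
t=6: [13, 8, 12, 6]
t=7: [27, 33, 26, 31]
t=8: [29, 34, 30, 36]
t=9: [21, 27, 20, 25]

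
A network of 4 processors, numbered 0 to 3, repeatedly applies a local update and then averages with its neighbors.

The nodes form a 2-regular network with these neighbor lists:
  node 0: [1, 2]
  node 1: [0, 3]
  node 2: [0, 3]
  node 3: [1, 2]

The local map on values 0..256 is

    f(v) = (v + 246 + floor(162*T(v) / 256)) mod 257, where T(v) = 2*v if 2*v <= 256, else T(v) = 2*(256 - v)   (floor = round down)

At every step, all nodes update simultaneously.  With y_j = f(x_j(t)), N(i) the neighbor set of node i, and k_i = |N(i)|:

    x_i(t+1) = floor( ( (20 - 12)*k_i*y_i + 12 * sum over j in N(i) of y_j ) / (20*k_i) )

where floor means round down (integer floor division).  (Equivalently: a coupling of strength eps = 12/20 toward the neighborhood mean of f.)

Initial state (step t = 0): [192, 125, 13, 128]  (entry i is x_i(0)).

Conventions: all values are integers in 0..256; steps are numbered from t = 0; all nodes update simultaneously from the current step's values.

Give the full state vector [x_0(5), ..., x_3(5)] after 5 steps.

Answer: [135, 138, 139, 142]

Derivation:
t=0: [192, 125, 13, 128]
t=1: [11, 14, 15, 18]
t=2: [17, 20, 21, 24]
t=3: [31, 34, 35, 38]
t=4: [63, 66, 67, 70]
t=5: [135, 138, 139, 142]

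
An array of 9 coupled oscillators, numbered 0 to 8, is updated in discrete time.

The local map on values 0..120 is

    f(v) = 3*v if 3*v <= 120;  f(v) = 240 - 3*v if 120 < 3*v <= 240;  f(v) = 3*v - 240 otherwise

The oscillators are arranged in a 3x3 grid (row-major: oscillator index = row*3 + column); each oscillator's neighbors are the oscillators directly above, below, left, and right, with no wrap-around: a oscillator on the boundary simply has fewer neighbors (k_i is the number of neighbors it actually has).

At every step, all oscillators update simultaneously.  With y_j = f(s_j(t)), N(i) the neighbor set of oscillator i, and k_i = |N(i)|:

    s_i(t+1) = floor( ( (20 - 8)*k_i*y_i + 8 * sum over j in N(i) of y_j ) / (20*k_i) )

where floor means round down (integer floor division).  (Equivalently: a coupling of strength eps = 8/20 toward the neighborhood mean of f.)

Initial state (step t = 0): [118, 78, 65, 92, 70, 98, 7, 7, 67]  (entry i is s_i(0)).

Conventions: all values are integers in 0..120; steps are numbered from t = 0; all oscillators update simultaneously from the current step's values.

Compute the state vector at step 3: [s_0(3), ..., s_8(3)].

Answer: [67, 29, 60, 33, 24, 60, 7, 14, 52]

Derivation:
t=0: [118, 78, 65, 92, 70, 98, 7, 7, 67]
t=1: [76, 28, 39, 43, 29, 47, 24, 24, 38]
t=2: [46, 79, 106, 89, 88, 101, 79, 79, 102]
t=3: [67, 29, 60, 33, 24, 60, 7, 14, 52]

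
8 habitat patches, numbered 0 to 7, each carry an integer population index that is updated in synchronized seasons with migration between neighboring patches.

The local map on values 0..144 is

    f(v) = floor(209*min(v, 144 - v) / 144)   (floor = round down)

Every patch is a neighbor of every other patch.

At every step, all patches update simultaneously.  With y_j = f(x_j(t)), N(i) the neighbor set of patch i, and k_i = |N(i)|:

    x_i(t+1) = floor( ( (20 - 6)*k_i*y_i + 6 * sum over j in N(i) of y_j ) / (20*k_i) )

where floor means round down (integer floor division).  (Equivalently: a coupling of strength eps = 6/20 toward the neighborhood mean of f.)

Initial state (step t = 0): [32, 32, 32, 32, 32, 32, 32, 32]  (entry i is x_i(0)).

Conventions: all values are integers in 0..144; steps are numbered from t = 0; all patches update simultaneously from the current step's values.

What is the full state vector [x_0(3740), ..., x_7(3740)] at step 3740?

Answer: [85, 85, 85, 85, 85, 85, 85, 85]
Key observation: The state at step 7, [85, 85, 85, 85, 85, 85, 85, 85], reappears at step 8: the system is in a cycle of period 1 from step 7 on.  Therefore the state at step 3740 equals the state at step 7 + ((3740 - 7) mod 1) = 7, which is [85, 85, 85, 85, 85, 85, 85, 85].

Derivation:
t=0: [32, 32, 32, 32, 32, 32, 32, 32]
t=1: [46, 46, 46, 46, 46, 46, 46, 46]
t=2: [66, 66, 66, 66, 66, 66, 66, 66]
t=3: [95, 95, 95, 95, 95, 95, 95, 95]
t=4: [71, 71, 71, 71, 71, 71, 71, 71]
t=5: [103, 103, 103, 103, 103, 103, 103, 103]
t=6: [59, 59, 59, 59, 59, 59, 59, 59]
t=7: [85, 85, 85, 85, 85, 85, 85, 85]
t=8: [85, 85, 85, 85, 85, 85, 85, 85]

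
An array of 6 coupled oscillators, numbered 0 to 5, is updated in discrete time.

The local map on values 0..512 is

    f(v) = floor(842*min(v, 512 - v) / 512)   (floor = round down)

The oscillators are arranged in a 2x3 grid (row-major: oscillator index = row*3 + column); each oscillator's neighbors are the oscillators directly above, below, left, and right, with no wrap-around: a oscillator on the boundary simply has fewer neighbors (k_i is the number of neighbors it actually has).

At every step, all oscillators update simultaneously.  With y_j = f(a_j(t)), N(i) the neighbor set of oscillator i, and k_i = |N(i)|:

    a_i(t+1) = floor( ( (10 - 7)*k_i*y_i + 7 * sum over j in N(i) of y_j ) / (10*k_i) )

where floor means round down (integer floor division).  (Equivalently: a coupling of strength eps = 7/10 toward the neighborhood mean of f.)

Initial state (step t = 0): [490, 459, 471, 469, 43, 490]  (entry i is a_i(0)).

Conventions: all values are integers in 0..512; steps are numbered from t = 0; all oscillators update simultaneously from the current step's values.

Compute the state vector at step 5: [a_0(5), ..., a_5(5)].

Answer: [388, 389, 389, 389, 389, 390]

Derivation:
t=0: [490, 459, 471, 469, 43, 490]
t=1: [65, 66, 63, 58, 66, 58]
t=2: [102, 106, 101, 103, 101, 102]
t=3: [170, 168, 169, 167, 168, 166]
t=4: [276, 276, 274, 276, 274, 275]
t=5: [388, 389, 389, 389, 389, 390]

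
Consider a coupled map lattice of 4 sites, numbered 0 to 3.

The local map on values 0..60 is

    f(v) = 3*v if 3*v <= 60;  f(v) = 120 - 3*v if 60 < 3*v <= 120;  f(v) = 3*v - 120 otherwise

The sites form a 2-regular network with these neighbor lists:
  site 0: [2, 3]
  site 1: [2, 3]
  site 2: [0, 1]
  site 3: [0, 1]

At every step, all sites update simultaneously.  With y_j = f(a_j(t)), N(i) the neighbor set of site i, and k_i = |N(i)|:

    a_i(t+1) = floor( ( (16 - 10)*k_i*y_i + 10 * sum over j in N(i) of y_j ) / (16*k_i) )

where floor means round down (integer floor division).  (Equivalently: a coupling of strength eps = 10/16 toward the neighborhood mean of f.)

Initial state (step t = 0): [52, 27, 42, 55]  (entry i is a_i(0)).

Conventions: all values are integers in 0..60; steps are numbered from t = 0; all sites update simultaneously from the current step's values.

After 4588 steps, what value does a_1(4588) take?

Answer: a_1(4588) = 36
Key observation: The state at step 11, [9, 5, 5, 9], reappears at step 23: the system is in a cycle of period 12 from step 11 on.  Therefore the state at step 4588 equals the state at step 11 + ((4588 - 11) mod 12) = 16, which is [41, 36, 36, 41].

Derivation:
t=0: [52, 27, 42, 55]
t=1: [29, 30, 25, 40]
t=2: [26, 25, 36, 19]
t=3: [37, 38, 31, 48]
t=4: [19, 18, 14, 13]
t=5: [46, 45, 50, 49]
t=6: [24, 23, 21, 20]
t=7: [54, 55, 52, 53]
t=8: [39, 40, 40, 41]
t=9: [2, 0, 0, 2]
t=10: [4, 1, 1, 4]
t=11: [9, 5, 5, 9]
t=12: [23, 18, 18, 23]
t=13: [51, 53, 53, 51]
t=14: [34, 37, 37, 34]
t=15: [15, 11, 11, 15]
t=16: [41, 36, 36, 41]
t=17: [5, 9, 9, 5]
t=18: [18, 23, 23, 18]
t=19: [53, 51, 51, 53]
t=20: [37, 34, 34, 37]
t=21: [11, 15, 15, 11]
t=22: [36, 41, 41, 36]
t=23: [9, 5, 5, 9]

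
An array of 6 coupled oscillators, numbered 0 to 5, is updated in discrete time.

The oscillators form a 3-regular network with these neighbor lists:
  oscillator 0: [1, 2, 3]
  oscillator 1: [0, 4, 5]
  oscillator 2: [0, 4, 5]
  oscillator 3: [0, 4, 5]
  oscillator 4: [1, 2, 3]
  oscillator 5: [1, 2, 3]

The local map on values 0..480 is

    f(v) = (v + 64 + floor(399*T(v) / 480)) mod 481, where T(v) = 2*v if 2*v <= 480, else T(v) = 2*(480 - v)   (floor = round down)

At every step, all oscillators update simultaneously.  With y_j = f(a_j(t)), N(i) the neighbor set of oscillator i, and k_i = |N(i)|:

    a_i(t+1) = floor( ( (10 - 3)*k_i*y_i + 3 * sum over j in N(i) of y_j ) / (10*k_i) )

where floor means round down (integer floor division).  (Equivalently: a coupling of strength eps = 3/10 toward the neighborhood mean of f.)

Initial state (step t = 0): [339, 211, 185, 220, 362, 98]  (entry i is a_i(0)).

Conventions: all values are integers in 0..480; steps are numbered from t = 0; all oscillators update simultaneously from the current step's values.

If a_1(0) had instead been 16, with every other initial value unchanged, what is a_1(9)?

Simulating step by step:
t=0: [339, 16, 185, 220, 362, 98]
t=1: [144, 136, 114, 179, 133, 261]
t=2: [398, 405, 364, 148, 377, 230]
t=3: [152, 122, 141, 364, 162, 207]
t=4: [424, 333, 368, 158, 106, 190]
t=5: [100, 165, 149, 55, 272, 91]
t=6: [300, 99, 405, 230, 209, 283]
t=7: [190, 280, 129, 187, 160, 198]
t=8: [129, 157, 305, 76, 74, 145]
t=9: [329, 112, 236, 298, 227, 359]

Answer: a_1(9) = 112
Key observation: This trace re-runs the system from the modified initial state.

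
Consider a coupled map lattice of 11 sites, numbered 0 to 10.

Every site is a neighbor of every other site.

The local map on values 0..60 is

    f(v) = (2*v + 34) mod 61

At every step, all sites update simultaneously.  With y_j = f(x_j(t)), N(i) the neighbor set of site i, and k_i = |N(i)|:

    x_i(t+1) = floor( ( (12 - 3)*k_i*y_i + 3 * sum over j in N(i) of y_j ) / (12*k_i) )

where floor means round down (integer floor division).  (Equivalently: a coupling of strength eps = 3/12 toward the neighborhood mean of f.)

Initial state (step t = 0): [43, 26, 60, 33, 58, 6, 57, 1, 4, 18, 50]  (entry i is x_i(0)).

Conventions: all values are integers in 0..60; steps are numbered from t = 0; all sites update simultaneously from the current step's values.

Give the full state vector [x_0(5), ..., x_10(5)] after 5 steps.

Simulating step by step:
t=0: [43, 26, 60, 33, 58, 6, 57, 1, 4, 18, 50]
t=1: [51, 26, 32, 37, 29, 42, 27, 34, 39, 15, 17]
t=2: [18, 26, 35, 42, 30, 49, 28, 38, 45, 10, 13]
t=3: [15, 27, 40, 50, 33, 16, 30, 44, 10, 48, 52]
t=4: [8, 25, 44, 14, 34, 9, 30, 6, 45, 12, 17]
t=5: [44, 24, 7, 8, 37, 45, 31, 41, 9, 49, 12]

Answer: [44, 24, 7, 8, 37, 45, 31, 41, 9, 49, 12]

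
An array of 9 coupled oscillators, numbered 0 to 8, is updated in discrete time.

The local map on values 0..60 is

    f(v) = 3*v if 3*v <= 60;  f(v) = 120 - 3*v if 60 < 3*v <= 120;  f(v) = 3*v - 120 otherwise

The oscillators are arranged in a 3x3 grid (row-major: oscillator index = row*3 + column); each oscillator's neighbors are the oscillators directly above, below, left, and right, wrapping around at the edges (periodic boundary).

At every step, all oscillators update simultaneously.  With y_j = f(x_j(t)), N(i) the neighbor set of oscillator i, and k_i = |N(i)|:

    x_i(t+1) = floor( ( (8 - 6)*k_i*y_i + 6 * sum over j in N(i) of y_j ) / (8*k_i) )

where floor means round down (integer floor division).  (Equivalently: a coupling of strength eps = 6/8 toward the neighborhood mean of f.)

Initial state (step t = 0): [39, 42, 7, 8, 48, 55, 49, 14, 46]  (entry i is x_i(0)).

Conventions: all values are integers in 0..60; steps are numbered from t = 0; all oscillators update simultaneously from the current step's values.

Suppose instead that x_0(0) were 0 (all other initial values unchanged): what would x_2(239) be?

Simulating step by step:
t=0: [0, 42, 7, 8, 48, 55, 49, 14, 46]
t=1: [14, 17, 18, 24, 27, 27, 22, 24, 29]
t=2: [49, 47, 44, 44, 44, 42, 45, 45, 44]
t=3: [18, 17, 15, 14, 13, 10, 16, 15, 12]
t=4: [48, 47, 43, 42, 41, 37, 45, 43, 40]
t=5: [15, 13, 12, 11, 9, 5, 11, 9, 7]
t=6: [37, 35, 31, 30, 28, 25, 31, 29, 26]
t=7: [20, 23, 27, 29, 32, 36, 28, 30, 35]
t=8: [44, 41, 35, 33, 29, 23, 34, 31, 25]
t=9: [13, 17, 24, 26, 27, 34, 24, 25, 32]
t=10: [45, 44, 36, 37, 39, 33, 40, 41, 35]
t=11: [9, 9, 14, 9, 9, 12, 7, 6, 10]
t=12: [28, 28, 33, 27, 27, 32, 24, 24, 29]
t=13: [36, 36, 29, 37, 37, 30, 41, 41, 34]
t=14: [13, 13, 21, 12, 12, 20, 8, 8, 17]
t=15: [39, 39, 49, 38, 38, 48, 34, 34, 43]
t=16: [10, 10, 14, 11, 11, 15, 11, 11, 18]
t=17: [33, 33, 40, 34, 34, 41, 36, 36, 42]
t=18: [14, 14, 9, 14, 14, 8, 13, 13, 6]
t=19: [38, 38, 30, 38, 38, 30, 36, 36, 28]
t=20: [11, 11, 22, 11, 11, 22, 14, 14, 24]
t=21: [38, 38, 45, 38, 38, 45, 39, 39, 48]
t=22: [7, 7, 13, 7, 7, 13, 8, 8, 12]
t=23: [24, 24, 31, 24, 24, 31, 25, 25, 32]
t=24: [43, 43, 34, 43, 43, 34, 42, 42, 33]
t=25: [10, 10, 15, 10, 10, 15, 9, 9, 14]
t=26: [32, 32, 38, 32, 32, 38, 30, 30, 37]
t=27: [21, 21, 13, 21, 21, 13, 23, 23, 15]
t=28: [52, 52, 46, 52, 52, 46, 52, 52, 45]
t=29: [32, 32, 24, 32, 32, 24, 32, 32, 24]
t=30: [28, 28, 39, 28, 28, 39, 28, 28, 39]
t=31: [29, 29, 15, 29, 29, 15, 29, 29, 15]
t=32: [35, 35, 40, 35, 35, 40, 35, 35, 40]
t=33: [12, 12, 5, 12, 12, 5, 12, 12, 5]
t=34: [32, 32, 22, 32, 32, 22, 32, 32, 22]
t=35: [29, 29, 42, 29, 29, 42, 29, 29, 42]
t=36: [27, 27, 16, 27, 27, 16, 27, 27, 16]
t=37: [40, 40, 44, 40, 40, 44, 40, 40, 44]
t=38: [2, 2, 7, 2, 2, 7, 2, 2, 7]
t=39: [8, 8, 15, 8, 8, 15, 8, 8, 15]
t=40: [27, 27, 37, 27, 27, 37, 27, 27, 37]
t=41: [33, 33, 20, 33, 33, 20, 33, 33, 20]
t=42: [28, 28, 45, 28, 28, 45, 28, 28, 45]
t=43: [32, 32, 22, 32, 32, 22, 32, 32, 22]

Answer: x_2(239) = 20
Key observation: The state at step 34, [32, 32, 22, 32, 32, 22, 32, 32, 22], reappears at step 43: the system is in a cycle of period 9 from step 34 on.  Therefore the state at step 239 equals the state at step 34 + ((239 - 34) mod 9) = 41, which is [33, 33, 20, 33, 33, 20, 33, 33, 20].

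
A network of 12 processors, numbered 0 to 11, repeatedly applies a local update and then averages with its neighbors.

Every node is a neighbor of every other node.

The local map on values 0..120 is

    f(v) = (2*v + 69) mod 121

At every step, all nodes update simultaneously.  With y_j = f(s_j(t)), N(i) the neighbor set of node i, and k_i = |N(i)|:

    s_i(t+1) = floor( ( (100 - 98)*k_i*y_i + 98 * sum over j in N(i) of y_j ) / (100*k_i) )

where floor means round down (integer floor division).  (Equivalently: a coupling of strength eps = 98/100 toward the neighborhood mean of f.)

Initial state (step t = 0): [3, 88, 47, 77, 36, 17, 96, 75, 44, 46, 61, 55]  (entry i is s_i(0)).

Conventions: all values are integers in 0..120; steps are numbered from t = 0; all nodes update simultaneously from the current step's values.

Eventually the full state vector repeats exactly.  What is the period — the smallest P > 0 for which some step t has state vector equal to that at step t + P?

Answer: 10
Key observation: The state at step 3, [63, 63, 63, 63, 63, 63, 63, 63, 63, 63, 63, 63], reappears at step 13 — and no state repeats earlier — so the cycle the system enters has period 10.

Derivation:
t=0: [3, 88, 47, 77, 36, 17, 96, 75, 44, 46, 61, 55]
t=1: [54, 59, 56, 52, 57, 52, 58, 52, 56, 56, 54, 55]
t=2: [58, 57, 58, 58, 57, 58, 57, 58, 58, 58, 58, 58]
t=3: [63, 63, 63, 63, 63, 63, 63, 63, 63, 63, 63, 63]
t=4: [74, 74, 74, 74, 74, 74, 74, 74, 74, 74, 74, 74]
t=5: [96, 96, 96, 96, 96, 96, 96, 96, 96, 96, 96, 96]
t=6: [19, 19, 19, 19, 19, 19, 19, 19, 19, 19, 19, 19]
t=7: [107, 107, 107, 107, 107, 107, 107, 107, 107, 107, 107, 107]
t=8: [41, 41, 41, 41, 41, 41, 41, 41, 41, 41, 41, 41]
t=9: [30, 30, 30, 30, 30, 30, 30, 30, 30, 30, 30, 30]
t=10: [8, 8, 8, 8, 8, 8, 8, 8, 8, 8, 8, 8]
t=11: [85, 85, 85, 85, 85, 85, 85, 85, 85, 85, 85, 85]
t=12: [118, 118, 118, 118, 118, 118, 118, 118, 118, 118, 118, 118]
t=13: [63, 63, 63, 63, 63, 63, 63, 63, 63, 63, 63, 63]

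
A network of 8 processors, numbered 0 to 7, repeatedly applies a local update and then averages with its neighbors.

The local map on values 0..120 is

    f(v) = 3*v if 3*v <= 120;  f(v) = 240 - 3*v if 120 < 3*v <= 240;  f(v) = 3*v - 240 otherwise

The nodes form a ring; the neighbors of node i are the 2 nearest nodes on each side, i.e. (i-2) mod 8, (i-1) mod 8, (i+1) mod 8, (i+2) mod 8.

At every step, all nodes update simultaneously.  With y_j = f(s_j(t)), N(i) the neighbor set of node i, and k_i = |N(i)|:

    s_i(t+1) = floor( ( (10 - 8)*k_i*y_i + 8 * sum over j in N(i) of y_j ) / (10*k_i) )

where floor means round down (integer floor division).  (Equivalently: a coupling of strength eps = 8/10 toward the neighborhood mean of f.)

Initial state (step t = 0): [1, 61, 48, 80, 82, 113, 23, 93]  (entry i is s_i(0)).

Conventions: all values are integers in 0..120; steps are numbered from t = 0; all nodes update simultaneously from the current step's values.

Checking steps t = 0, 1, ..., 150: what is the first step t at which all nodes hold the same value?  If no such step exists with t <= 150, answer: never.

Simulating step by step:
t=0: [1, 61, 48, 80, 82, 113, 23, 93]  (not all equal)
t=1: [52, 39, 32, 51, 54, 42, 43, 53]  (not all equal)
t=2: [97, 93, 92, 98, 97, 94, 93, 101]  (not all equal)
t=3: [45, 48, 46, 44, 44, 49, 49, 46]  (not all equal)
t=4: [99, 102, 103, 101, 100, 100, 100, 97]  (not all equal)
t=5: [60, 61, 63, 63, 62, 58, 57, 58]  (not all equal)
t=6: [60, 57, 54, 55, 58, 61, 63, 63]  (not all equal)
t=7: [61, 66, 69, 69, 65, 60, 57, 57]  (not all equal)
t=8: [54, 46, 42, 42, 48, 55, 60, 59]  (not all equal)
t=9: [83, 94, 100, 100, 91, 81, 74, 75]  (not all equal)
t=10: [28, 37, 40, 39, 34, 25, 15, 17]  (not all equal)
t=11: [82, 96, 106, 105, 91, 78, 71, 73]  (not all equal)
t=12: [36, 45, 48, 48, 43, 32, 18, 21]  (not all equal)
t=13: [85, 93, 103, 100, 90, 84, 86, 85]  (not all equal)
t=14: [31, 39, 42, 42, 37, 27, 18, 19]  (not all equal)
t=15: [87, 99, 109, 107, 94, 83, 79, 80]  (not all equal)
t=16: [33, 49, 57, 55, 44, 27, 15, 18]  (not all equal)
t=17: [72, 78, 88, 85, 75, 72, 77, 74]  (not all equal)
t=18: [16, 17, 16, 16, 17, 16, 18, 16]  (not all equal)
t=19: [49, 48, 49, 49, 49, 49, 49, 49]  (not all equal)
t=20: [93, 93, 93, 93, 93, 93, 93, 93]  (all equal)

Answer: 20
Key observation: Synchronization is absorbing here: once all nodes are equal they stay equal, and step 20 is the first all-equal step.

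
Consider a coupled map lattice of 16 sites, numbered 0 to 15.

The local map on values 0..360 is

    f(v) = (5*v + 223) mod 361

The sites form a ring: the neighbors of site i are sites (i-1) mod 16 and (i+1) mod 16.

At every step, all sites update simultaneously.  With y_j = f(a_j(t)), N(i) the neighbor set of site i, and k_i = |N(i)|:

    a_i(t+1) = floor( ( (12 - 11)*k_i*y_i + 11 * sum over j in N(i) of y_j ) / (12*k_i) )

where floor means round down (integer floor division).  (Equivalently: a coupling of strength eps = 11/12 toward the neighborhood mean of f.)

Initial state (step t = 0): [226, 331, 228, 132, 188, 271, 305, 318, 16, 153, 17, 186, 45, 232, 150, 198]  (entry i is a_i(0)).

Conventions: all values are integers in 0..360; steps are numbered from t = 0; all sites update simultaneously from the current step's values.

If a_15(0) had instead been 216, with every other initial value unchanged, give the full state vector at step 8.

Simulating step by step:
t=0: [226, 331, 228, 132, 188, 271, 305, 318, 16, 153, 17, 186, 45, 232, 150, 216]
t=1: [156, 258, 130, 178, 141, 187, 90, 278, 150, 302, 179, 186, 176, 179, 259, 257]
t=2: [84, 203, 57, 166, 65, 243, 137, 272, 230, 155, 167, 31, 49, 46, 51, 168]
t=3: [250, 209, 235, 180, 330, 200, 241, 229, 214, 309, 162, 204, 58, 110, 208, 211]
t=4: [176, 173, 129, 178, 88, 200, 223, 278, 296, 265, 247, 225, 109, 156, 127, 112]
t=5: [31, 76, 28, 207, 103, 266, 162, 249, 146, 133, 170, 49, 254, 106, 168, 76]
t=6: [223, 28, 191, 22, 131, 158, 86, 250, 106, 280, 154, 192, 67, 181, 153, 184]
t=7: [49, 160, 161, 142, 299, 229, 171, 150, 97, 153, 150, 222, 82, 215, 70, 243]
t=8: [309, 214, 260, 283, 250, 312, 275, 343, 265, 296, 257, 260, 235, 239, 278, 175]

Answer: [309, 214, 260, 283, 250, 312, 275, 343, 265, 296, 257, 260, 235, 239, 278, 175]
Key observation: This trace re-runs the system from the modified initial state.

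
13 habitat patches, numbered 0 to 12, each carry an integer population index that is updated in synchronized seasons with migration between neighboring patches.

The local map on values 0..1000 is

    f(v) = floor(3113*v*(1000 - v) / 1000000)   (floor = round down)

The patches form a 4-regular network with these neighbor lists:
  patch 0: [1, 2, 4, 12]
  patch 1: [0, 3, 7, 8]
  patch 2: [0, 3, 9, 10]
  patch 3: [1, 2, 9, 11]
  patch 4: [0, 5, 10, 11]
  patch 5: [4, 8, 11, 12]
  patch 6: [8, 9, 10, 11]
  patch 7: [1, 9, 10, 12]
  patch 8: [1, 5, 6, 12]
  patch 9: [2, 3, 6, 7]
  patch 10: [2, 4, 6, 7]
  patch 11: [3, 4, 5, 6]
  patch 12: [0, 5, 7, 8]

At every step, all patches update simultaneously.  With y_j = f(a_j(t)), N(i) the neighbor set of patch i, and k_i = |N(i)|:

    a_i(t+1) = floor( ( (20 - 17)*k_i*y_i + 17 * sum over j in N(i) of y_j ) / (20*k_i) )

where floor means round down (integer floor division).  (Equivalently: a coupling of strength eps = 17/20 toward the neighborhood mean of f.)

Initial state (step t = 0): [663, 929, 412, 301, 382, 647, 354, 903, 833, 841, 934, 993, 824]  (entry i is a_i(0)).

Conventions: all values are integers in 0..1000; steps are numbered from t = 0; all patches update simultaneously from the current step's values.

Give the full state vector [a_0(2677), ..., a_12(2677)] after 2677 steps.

Simulating step by step:
t=0: [663, 929, 412, 301, 382, 647, 354, 903, 833, 841, 934, 993, 824]
t=1: [559, 467, 528, 394, 453, 454, 332, 309, 506, 570, 553, 600, 516]
t=2: [773, 743, 762, 761, 764, 768, 752, 754, 756, 724, 731, 744, 749]
t=3: [571, 569, 583, 588, 573, 574, 597, 599, 577, 579, 576, 569, 566]
t=4: [761, 756, 758, 759, 761, 761, 758, 759, 759, 752, 754, 757, 758]
t=5: [569, 569, 572, 573, 569, 568, 573, 574, 570, 571, 570, 568, 568]
t=6: [762, 761, 762, 762, 762, 762, 762, 762, 762, 761, 761, 762, 762]
t=7: [564, 564, 564, 564, 564, 564, 564, 565, 564, 564, 564, 564, 564]
t=8: [765, 765, 765, 765, 765, 765, 765, 765, 765, 765, 765, 765, 765]
t=9: [559, 559, 559, 559, 559, 559, 559, 559, 559, 559, 559, 559, 559]
t=10: [767, 767, 767, 767, 767, 767, 767, 767, 767, 767, 767, 767, 767]
t=11: [556, 556, 556, 556, 556, 556, 556, 556, 556, 556, 556, 556, 556]
t=12: [768, 768, 768, 768, 768, 768, 768, 768, 768, 768, 768, 768, 768]
t=13: [554, 554, 554, 554, 554, 554, 554, 554, 554, 554, 554, 554, 554]
t=14: [769, 769, 769, 769, 769, 769, 769, 769, 769, 769, 769, 769, 769]
t=15: [552, 552, 552, 552, 552, 552, 552, 552, 552, 552, 552, 552, 552]
t=16: [769, 769, 769, 769, 769, 769, 769, 769, 769, 769, 769, 769, 769]

Answer: [552, 552, 552, 552, 552, 552, 552, 552, 552, 552, 552, 552, 552]
Key observation: The state at step 14, [769, 769, 769, 769, 769, 769, 769, 769, 769, 769, 769, 769, 769], reappears at step 16: the system is in a cycle of period 2 from step 14 on.  Therefore the state at step 2677 equals the state at step 14 + ((2677 - 14) mod 2) = 15, which is [552, 552, 552, 552, 552, 552, 552, 552, 552, 552, 552, 552, 552].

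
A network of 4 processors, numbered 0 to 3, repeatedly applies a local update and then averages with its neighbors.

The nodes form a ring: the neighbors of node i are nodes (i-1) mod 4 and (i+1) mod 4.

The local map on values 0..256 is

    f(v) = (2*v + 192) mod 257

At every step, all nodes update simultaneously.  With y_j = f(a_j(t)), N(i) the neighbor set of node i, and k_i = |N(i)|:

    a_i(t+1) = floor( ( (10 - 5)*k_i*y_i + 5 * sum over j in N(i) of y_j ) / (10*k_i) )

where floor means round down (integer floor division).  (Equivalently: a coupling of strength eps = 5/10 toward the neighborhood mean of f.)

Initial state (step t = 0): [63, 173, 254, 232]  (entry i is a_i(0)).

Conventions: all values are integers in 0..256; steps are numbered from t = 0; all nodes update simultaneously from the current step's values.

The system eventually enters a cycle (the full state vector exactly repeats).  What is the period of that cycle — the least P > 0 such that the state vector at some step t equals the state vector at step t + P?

Simulating step by step:
t=0: [63, 173, 254, 232]
t=1: [72, 73, 134, 132]
t=2: [109, 111, 171, 170]
t=3: [120, 121, 53, 52]
t=4: [141, 142, 74, 73]
t=5: [183, 184, 116, 115]
t=6: [74, 75, 136, 135]
t=7: [114, 115, 176, 175]
t=8: [129, 130, 63, 62]
t=9: [160, 161, 94, 93]
t=10: [157, 94, 91, 155]
t=11: [216, 153, 150, 214]
t=12: [141, 206, 204, 139]
t=13: [184, 120, 118, 182]
t=14: [77, 141, 139, 75]
t=15: [120, 184, 182, 118]
t=16: [141, 77, 75, 139]
t=17: [184, 120, 118, 182]

Answer: 4
Key observation: The state at step 13, [184, 120, 118, 182], reappears at step 17 — and no state repeats earlier — so the cycle the system enters has period 4.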